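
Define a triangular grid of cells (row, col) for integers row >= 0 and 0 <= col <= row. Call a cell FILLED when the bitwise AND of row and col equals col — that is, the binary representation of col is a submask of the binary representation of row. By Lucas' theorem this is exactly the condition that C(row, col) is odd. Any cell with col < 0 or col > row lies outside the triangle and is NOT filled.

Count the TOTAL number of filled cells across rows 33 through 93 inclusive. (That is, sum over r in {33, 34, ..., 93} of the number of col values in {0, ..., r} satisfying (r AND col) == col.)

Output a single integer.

r33=100001 pc2: +4 =4
r34=100010 pc2: +4 =8
r35=100011 pc3: +8 =16
r36=100100 pc2: +4 =20
r37=100101 pc3: +8 =28
r38=100110 pc3: +8 =36
r39=100111 pc4: +16 =52
r40=101000 pc2: +4 =56
r41=101001 pc3: +8 =64
r42=101010 pc3: +8 =72
r43=101011 pc4: +16 =88
r44=101100 pc3: +8 =96
r45=101101 pc4: +16 =112
r46=101110 pc4: +16 =128
r47=101111 pc5: +32 =160
r48=110000 pc2: +4 =164
r49=110001 pc3: +8 =172
r50=110010 pc3: +8 =180
r51=110011 pc4: +16 =196
r52=110100 pc3: +8 =204
r53=110101 pc4: +16 =220
r54=110110 pc4: +16 =236
r55=110111 pc5: +32 =268
r56=111000 pc3: +8 =276
r57=111001 pc4: +16 =292
r58=111010 pc4: +16 =308
r59=111011 pc5: +32 =340
r60=111100 pc4: +16 =356
r61=111101 pc5: +32 =388
r62=111110 pc5: +32 =420
r63=111111 pc6: +64 =484
r64=1000000 pc1: +2 =486
r65=1000001 pc2: +4 =490
r66=1000010 pc2: +4 =494
r67=1000011 pc3: +8 =502
r68=1000100 pc2: +4 =506
r69=1000101 pc3: +8 =514
r70=1000110 pc3: +8 =522
r71=1000111 pc4: +16 =538
r72=1001000 pc2: +4 =542
r73=1001001 pc3: +8 =550
r74=1001010 pc3: +8 =558
r75=1001011 pc4: +16 =574
r76=1001100 pc3: +8 =582
r77=1001101 pc4: +16 =598
r78=1001110 pc4: +16 =614
r79=1001111 pc5: +32 =646
r80=1010000 pc2: +4 =650
r81=1010001 pc3: +8 =658
r82=1010010 pc3: +8 =666
r83=1010011 pc4: +16 =682
r84=1010100 pc3: +8 =690
r85=1010101 pc4: +16 =706
r86=1010110 pc4: +16 =722
r87=1010111 pc5: +32 =754
r88=1011000 pc3: +8 =762
r89=1011001 pc4: +16 =778
r90=1011010 pc4: +16 =794
r91=1011011 pc5: +32 =826
r92=1011100 pc4: +16 =842
r93=1011101 pc5: +32 =874

Answer: 874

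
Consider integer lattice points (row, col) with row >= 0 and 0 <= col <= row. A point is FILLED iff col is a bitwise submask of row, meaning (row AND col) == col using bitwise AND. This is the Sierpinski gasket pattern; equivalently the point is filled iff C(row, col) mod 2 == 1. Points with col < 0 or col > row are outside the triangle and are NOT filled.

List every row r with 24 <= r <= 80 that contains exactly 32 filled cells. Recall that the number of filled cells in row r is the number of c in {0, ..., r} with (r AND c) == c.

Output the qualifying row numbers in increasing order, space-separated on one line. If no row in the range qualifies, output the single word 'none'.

Row r has 2^popcount(r) filled cells, so we need popcount(r) = log2(32) = 5.
Scan r = 24..80 and keep those with exactly 5 one-bits:
r=24=11000 popcount=2 -> skip
r=25=11001 popcount=3 -> skip
r=26=11010 popcount=3 -> skip
r=27=11011 popcount=4 -> skip
r=28=11100 popcount=3 -> skip
r=29=11101 popcount=4 -> skip
r=30=11110 popcount=4 -> skip
r=31=11111 popcount=5 -> KEEP
r=32=100000 popcount=1 -> skip
r=33=100001 popcount=2 -> skip
r=34=100010 popcount=2 -> skip
r=35=100011 popcount=3 -> skip
r=36=100100 popcount=2 -> skip
r=37=100101 popcount=3 -> skip
r=38=100110 popcount=3 -> skip
r=39=100111 popcount=4 -> skip
r=40=101000 popcount=2 -> skip
r=41=101001 popcount=3 -> skip
r=42=101010 popcount=3 -> skip
r=43=101011 popcount=4 -> skip
r=44=101100 popcount=3 -> skip
r=45=101101 popcount=4 -> skip
r=46=101110 popcount=4 -> skip
r=47=101111 popcount=5 -> KEEP
r=48=110000 popcount=2 -> skip
r=49=110001 popcount=3 -> skip
r=50=110010 popcount=3 -> skip
r=51=110011 popcount=4 -> skip
r=52=110100 popcount=3 -> skip
r=53=110101 popcount=4 -> skip
r=54=110110 popcount=4 -> skip
r=55=110111 popcount=5 -> KEEP
r=56=111000 popcount=3 -> skip
r=57=111001 popcount=4 -> skip
r=58=111010 popcount=4 -> skip
r=59=111011 popcount=5 -> KEEP
r=60=111100 popcount=4 -> skip
r=61=111101 popcount=5 -> KEEP
r=62=111110 popcount=5 -> KEEP
r=63=111111 popcount=6 -> skip
r=64=1000000 popcount=1 -> skip
r=65=1000001 popcount=2 -> skip
r=66=1000010 popcount=2 -> skip
r=67=1000011 popcount=3 -> skip
r=68=1000100 popcount=2 -> skip
r=69=1000101 popcount=3 -> skip
r=70=1000110 popcount=3 -> skip
r=71=1000111 popcount=4 -> skip
r=72=1001000 popcount=2 -> skip
r=73=1001001 popcount=3 -> skip
r=74=1001010 popcount=3 -> skip
r=75=1001011 popcount=4 -> skip
r=76=1001100 popcount=3 -> skip
r=77=1001101 popcount=4 -> skip
r=78=1001110 popcount=4 -> skip
r=79=1001111 popcount=5 -> KEEP
r=80=1010000 popcount=2 -> skip
Kept rows: 31 47 55 59 61 62 79

Answer: 31 47 55 59 61 62 79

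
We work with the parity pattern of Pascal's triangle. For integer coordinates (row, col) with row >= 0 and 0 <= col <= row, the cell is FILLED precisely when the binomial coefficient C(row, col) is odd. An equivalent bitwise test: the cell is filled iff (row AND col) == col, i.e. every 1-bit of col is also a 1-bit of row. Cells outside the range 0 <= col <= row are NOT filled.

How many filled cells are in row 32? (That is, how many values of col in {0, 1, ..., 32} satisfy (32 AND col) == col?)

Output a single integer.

Answer: 2

Derivation:
32 in binary = 100000
popcount(32) = number of 1-bits in 100000 = 1
A col c satisfies (32 AND c) == c iff every set bit of c is also set in 32; each of the 1 set bits of 32 can independently be on or off in c.
count = 2^1 = 2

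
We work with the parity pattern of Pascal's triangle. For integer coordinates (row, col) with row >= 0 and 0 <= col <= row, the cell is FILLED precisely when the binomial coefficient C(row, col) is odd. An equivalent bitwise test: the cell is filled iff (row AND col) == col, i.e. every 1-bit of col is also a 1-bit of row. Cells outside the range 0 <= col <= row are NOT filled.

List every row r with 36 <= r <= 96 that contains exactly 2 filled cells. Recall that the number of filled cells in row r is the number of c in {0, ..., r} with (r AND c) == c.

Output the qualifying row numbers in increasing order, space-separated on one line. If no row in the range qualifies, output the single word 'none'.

Answer: 64

Derivation:
Row r has 2^popcount(r) filled cells, so we need popcount(r) = log2(2) = 1.
Scan r = 36..96 and keep those with exactly 1 one-bits:
r=36=100100 popcount=2 -> skip
r=37=100101 popcount=3 -> skip
r=38=100110 popcount=3 -> skip
r=39=100111 popcount=4 -> skip
r=40=101000 popcount=2 -> skip
r=41=101001 popcount=3 -> skip
r=42=101010 popcount=3 -> skip
r=43=101011 popcount=4 -> skip
r=44=101100 popcount=3 -> skip
r=45=101101 popcount=4 -> skip
r=46=101110 popcount=4 -> skip
r=47=101111 popcount=5 -> skip
r=48=110000 popcount=2 -> skip
r=49=110001 popcount=3 -> skip
r=50=110010 popcount=3 -> skip
r=51=110011 popcount=4 -> skip
r=52=110100 popcount=3 -> skip
r=53=110101 popcount=4 -> skip
r=54=110110 popcount=4 -> skip
r=55=110111 popcount=5 -> skip
r=56=111000 popcount=3 -> skip
r=57=111001 popcount=4 -> skip
r=58=111010 popcount=4 -> skip
r=59=111011 popcount=5 -> skip
r=60=111100 popcount=4 -> skip
r=61=111101 popcount=5 -> skip
r=62=111110 popcount=5 -> skip
r=63=111111 popcount=6 -> skip
r=64=1000000 popcount=1 -> KEEP
r=65=1000001 popcount=2 -> skip
r=66=1000010 popcount=2 -> skip
r=67=1000011 popcount=3 -> skip
r=68=1000100 popcount=2 -> skip
r=69=1000101 popcount=3 -> skip
r=70=1000110 popcount=3 -> skip
r=71=1000111 popcount=4 -> skip
r=72=1001000 popcount=2 -> skip
r=73=1001001 popcount=3 -> skip
r=74=1001010 popcount=3 -> skip
r=75=1001011 popcount=4 -> skip
r=76=1001100 popcount=3 -> skip
r=77=1001101 popcount=4 -> skip
r=78=1001110 popcount=4 -> skip
r=79=1001111 popcount=5 -> skip
r=80=1010000 popcount=2 -> skip
r=81=1010001 popcount=3 -> skip
r=82=1010010 popcount=3 -> skip
r=83=1010011 popcount=4 -> skip
r=84=1010100 popcount=3 -> skip
r=85=1010101 popcount=4 -> skip
r=86=1010110 popcount=4 -> skip
r=87=1010111 popcount=5 -> skip
r=88=1011000 popcount=3 -> skip
r=89=1011001 popcount=4 -> skip
r=90=1011010 popcount=4 -> skip
r=91=1011011 popcount=5 -> skip
r=92=1011100 popcount=4 -> skip
r=93=1011101 popcount=5 -> skip
r=94=1011110 popcount=5 -> skip
r=95=1011111 popcount=6 -> skip
r=96=1100000 popcount=2 -> skip
Kept rows: 64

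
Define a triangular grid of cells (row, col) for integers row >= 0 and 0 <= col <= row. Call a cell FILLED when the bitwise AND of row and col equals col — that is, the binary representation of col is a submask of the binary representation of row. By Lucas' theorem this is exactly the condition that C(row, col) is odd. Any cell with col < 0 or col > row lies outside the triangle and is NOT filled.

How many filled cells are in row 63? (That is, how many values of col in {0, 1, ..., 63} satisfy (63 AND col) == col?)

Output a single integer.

63 in binary = 111111
popcount(63) = number of 1-bits in 111111 = 6
A col c satisfies (63 AND c) == c iff every set bit of c is also set in 63; each of the 6 set bits of 63 can independently be on or off in c.
count = 2^6 = 64

Answer: 64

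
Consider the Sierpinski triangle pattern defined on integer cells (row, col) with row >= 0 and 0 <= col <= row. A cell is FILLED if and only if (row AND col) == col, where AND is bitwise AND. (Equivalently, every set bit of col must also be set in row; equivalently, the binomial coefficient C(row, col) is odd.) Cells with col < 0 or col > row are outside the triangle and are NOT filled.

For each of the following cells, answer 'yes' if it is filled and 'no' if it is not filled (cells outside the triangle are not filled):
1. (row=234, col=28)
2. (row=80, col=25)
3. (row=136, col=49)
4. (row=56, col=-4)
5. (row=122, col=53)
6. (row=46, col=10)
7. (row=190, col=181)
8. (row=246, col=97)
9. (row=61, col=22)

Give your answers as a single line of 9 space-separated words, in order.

(234,28): row=0b11101010, col=0b11100, row AND col = 0b1000 = 8; 8 != 28 -> empty
(80,25): row=0b1010000, col=0b11001, row AND col = 0b10000 = 16; 16 != 25 -> empty
(136,49): row=0b10001000, col=0b110001, row AND col = 0b0 = 0; 0 != 49 -> empty
(56,-4): col outside [0, 56] -> not filled
(122,53): row=0b1111010, col=0b110101, row AND col = 0b110000 = 48; 48 != 53 -> empty
(46,10): row=0b101110, col=0b1010, row AND col = 0b1010 = 10; 10 == 10 -> filled
(190,181): row=0b10111110, col=0b10110101, row AND col = 0b10110100 = 180; 180 != 181 -> empty
(246,97): row=0b11110110, col=0b1100001, row AND col = 0b1100000 = 96; 96 != 97 -> empty
(61,22): row=0b111101, col=0b10110, row AND col = 0b10100 = 20; 20 != 22 -> empty

Answer: no no no no no yes no no no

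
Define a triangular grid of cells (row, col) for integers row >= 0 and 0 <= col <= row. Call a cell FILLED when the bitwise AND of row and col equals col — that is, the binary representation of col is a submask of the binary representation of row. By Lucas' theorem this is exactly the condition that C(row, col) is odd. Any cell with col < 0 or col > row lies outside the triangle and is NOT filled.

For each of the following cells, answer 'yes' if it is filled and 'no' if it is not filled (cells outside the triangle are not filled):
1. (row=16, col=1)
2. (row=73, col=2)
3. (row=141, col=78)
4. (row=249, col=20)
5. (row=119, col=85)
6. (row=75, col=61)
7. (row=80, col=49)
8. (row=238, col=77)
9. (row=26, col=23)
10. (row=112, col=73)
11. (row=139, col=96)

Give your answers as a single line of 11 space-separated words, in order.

Answer: no no no no yes no no no no no no

Derivation:
(16,1): row=0b10000, col=0b1, row AND col = 0b0 = 0; 0 != 1 -> empty
(73,2): row=0b1001001, col=0b10, row AND col = 0b0 = 0; 0 != 2 -> empty
(141,78): row=0b10001101, col=0b1001110, row AND col = 0b1100 = 12; 12 != 78 -> empty
(249,20): row=0b11111001, col=0b10100, row AND col = 0b10000 = 16; 16 != 20 -> empty
(119,85): row=0b1110111, col=0b1010101, row AND col = 0b1010101 = 85; 85 == 85 -> filled
(75,61): row=0b1001011, col=0b111101, row AND col = 0b1001 = 9; 9 != 61 -> empty
(80,49): row=0b1010000, col=0b110001, row AND col = 0b10000 = 16; 16 != 49 -> empty
(238,77): row=0b11101110, col=0b1001101, row AND col = 0b1001100 = 76; 76 != 77 -> empty
(26,23): row=0b11010, col=0b10111, row AND col = 0b10010 = 18; 18 != 23 -> empty
(112,73): row=0b1110000, col=0b1001001, row AND col = 0b1000000 = 64; 64 != 73 -> empty
(139,96): row=0b10001011, col=0b1100000, row AND col = 0b0 = 0; 0 != 96 -> empty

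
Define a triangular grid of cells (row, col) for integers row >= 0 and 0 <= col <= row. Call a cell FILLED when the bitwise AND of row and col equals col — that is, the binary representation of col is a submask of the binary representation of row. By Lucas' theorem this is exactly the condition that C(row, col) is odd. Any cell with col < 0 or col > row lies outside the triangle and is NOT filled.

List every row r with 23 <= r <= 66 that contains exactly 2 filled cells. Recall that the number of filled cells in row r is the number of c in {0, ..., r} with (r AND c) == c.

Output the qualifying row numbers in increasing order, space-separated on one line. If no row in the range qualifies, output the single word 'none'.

Row r has 2^popcount(r) filled cells, so we need popcount(r) = log2(2) = 1.
Scan r = 23..66 and keep those with exactly 1 one-bits:
r=23=10111 popcount=4 -> skip
r=24=11000 popcount=2 -> skip
r=25=11001 popcount=3 -> skip
r=26=11010 popcount=3 -> skip
r=27=11011 popcount=4 -> skip
r=28=11100 popcount=3 -> skip
r=29=11101 popcount=4 -> skip
r=30=11110 popcount=4 -> skip
r=31=11111 popcount=5 -> skip
r=32=100000 popcount=1 -> KEEP
r=33=100001 popcount=2 -> skip
r=34=100010 popcount=2 -> skip
r=35=100011 popcount=3 -> skip
r=36=100100 popcount=2 -> skip
r=37=100101 popcount=3 -> skip
r=38=100110 popcount=3 -> skip
r=39=100111 popcount=4 -> skip
r=40=101000 popcount=2 -> skip
r=41=101001 popcount=3 -> skip
r=42=101010 popcount=3 -> skip
r=43=101011 popcount=4 -> skip
r=44=101100 popcount=3 -> skip
r=45=101101 popcount=4 -> skip
r=46=101110 popcount=4 -> skip
r=47=101111 popcount=5 -> skip
r=48=110000 popcount=2 -> skip
r=49=110001 popcount=3 -> skip
r=50=110010 popcount=3 -> skip
r=51=110011 popcount=4 -> skip
r=52=110100 popcount=3 -> skip
r=53=110101 popcount=4 -> skip
r=54=110110 popcount=4 -> skip
r=55=110111 popcount=5 -> skip
r=56=111000 popcount=3 -> skip
r=57=111001 popcount=4 -> skip
r=58=111010 popcount=4 -> skip
r=59=111011 popcount=5 -> skip
r=60=111100 popcount=4 -> skip
r=61=111101 popcount=5 -> skip
r=62=111110 popcount=5 -> skip
r=63=111111 popcount=6 -> skip
r=64=1000000 popcount=1 -> KEEP
r=65=1000001 popcount=2 -> skip
r=66=1000010 popcount=2 -> skip
Kept rows: 32 64

Answer: 32 64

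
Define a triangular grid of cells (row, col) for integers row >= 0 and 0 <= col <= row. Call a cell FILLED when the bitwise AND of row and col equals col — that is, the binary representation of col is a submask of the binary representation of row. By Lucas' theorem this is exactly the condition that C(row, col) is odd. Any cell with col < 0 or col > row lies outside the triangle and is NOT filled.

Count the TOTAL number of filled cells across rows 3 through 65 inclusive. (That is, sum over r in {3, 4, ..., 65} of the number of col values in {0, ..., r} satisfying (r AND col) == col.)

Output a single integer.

r3=11 pc2: +4 =4
r4=100 pc1: +2 =6
r5=101 pc2: +4 =10
r6=110 pc2: +4 =14
r7=111 pc3: +8 =22
r8=1000 pc1: +2 =24
r9=1001 pc2: +4 =28
r10=1010 pc2: +4 =32
r11=1011 pc3: +8 =40
r12=1100 pc2: +4 =44
r13=1101 pc3: +8 =52
r14=1110 pc3: +8 =60
r15=1111 pc4: +16 =76
r16=10000 pc1: +2 =78
r17=10001 pc2: +4 =82
r18=10010 pc2: +4 =86
r19=10011 pc3: +8 =94
r20=10100 pc2: +4 =98
r21=10101 pc3: +8 =106
r22=10110 pc3: +8 =114
r23=10111 pc4: +16 =130
r24=11000 pc2: +4 =134
r25=11001 pc3: +8 =142
r26=11010 pc3: +8 =150
r27=11011 pc4: +16 =166
r28=11100 pc3: +8 =174
r29=11101 pc4: +16 =190
r30=11110 pc4: +16 =206
r31=11111 pc5: +32 =238
r32=100000 pc1: +2 =240
r33=100001 pc2: +4 =244
r34=100010 pc2: +4 =248
r35=100011 pc3: +8 =256
r36=100100 pc2: +4 =260
r37=100101 pc3: +8 =268
r38=100110 pc3: +8 =276
r39=100111 pc4: +16 =292
r40=101000 pc2: +4 =296
r41=101001 pc3: +8 =304
r42=101010 pc3: +8 =312
r43=101011 pc4: +16 =328
r44=101100 pc3: +8 =336
r45=101101 pc4: +16 =352
r46=101110 pc4: +16 =368
r47=101111 pc5: +32 =400
r48=110000 pc2: +4 =404
r49=110001 pc3: +8 =412
r50=110010 pc3: +8 =420
r51=110011 pc4: +16 =436
r52=110100 pc3: +8 =444
r53=110101 pc4: +16 =460
r54=110110 pc4: +16 =476
r55=110111 pc5: +32 =508
r56=111000 pc3: +8 =516
r57=111001 pc4: +16 =532
r58=111010 pc4: +16 =548
r59=111011 pc5: +32 =580
r60=111100 pc4: +16 =596
r61=111101 pc5: +32 =628
r62=111110 pc5: +32 =660
r63=111111 pc6: +64 =724
r64=1000000 pc1: +2 =726
r65=1000001 pc2: +4 =730

Answer: 730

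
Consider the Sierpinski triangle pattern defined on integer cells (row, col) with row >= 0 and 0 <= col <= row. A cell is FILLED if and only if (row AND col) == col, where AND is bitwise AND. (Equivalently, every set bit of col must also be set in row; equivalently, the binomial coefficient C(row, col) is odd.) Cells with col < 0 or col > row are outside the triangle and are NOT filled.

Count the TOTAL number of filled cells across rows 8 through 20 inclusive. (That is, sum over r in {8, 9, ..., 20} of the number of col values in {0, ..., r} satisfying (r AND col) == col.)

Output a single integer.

Answer: 76

Derivation:
r8=1000 pc1: +2 =2
r9=1001 pc2: +4 =6
r10=1010 pc2: +4 =10
r11=1011 pc3: +8 =18
r12=1100 pc2: +4 =22
r13=1101 pc3: +8 =30
r14=1110 pc3: +8 =38
r15=1111 pc4: +16 =54
r16=10000 pc1: +2 =56
r17=10001 pc2: +4 =60
r18=10010 pc2: +4 =64
r19=10011 pc3: +8 =72
r20=10100 pc2: +4 =76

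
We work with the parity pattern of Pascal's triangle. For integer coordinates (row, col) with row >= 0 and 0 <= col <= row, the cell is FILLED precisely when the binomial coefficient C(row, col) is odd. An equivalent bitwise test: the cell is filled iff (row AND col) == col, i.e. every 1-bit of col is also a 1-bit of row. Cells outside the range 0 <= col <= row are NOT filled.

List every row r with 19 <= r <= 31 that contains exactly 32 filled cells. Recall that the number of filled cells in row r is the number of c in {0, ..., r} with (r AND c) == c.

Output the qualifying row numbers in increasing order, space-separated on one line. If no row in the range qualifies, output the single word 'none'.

Answer: 31

Derivation:
Row r has 2^popcount(r) filled cells, so we need popcount(r) = log2(32) = 5.
Scan r = 19..31 and keep those with exactly 5 one-bits:
r=19=10011 popcount=3 -> skip
r=20=10100 popcount=2 -> skip
r=21=10101 popcount=3 -> skip
r=22=10110 popcount=3 -> skip
r=23=10111 popcount=4 -> skip
r=24=11000 popcount=2 -> skip
r=25=11001 popcount=3 -> skip
r=26=11010 popcount=3 -> skip
r=27=11011 popcount=4 -> skip
r=28=11100 popcount=3 -> skip
r=29=11101 popcount=4 -> skip
r=30=11110 popcount=4 -> skip
r=31=11111 popcount=5 -> KEEP
Kept rows: 31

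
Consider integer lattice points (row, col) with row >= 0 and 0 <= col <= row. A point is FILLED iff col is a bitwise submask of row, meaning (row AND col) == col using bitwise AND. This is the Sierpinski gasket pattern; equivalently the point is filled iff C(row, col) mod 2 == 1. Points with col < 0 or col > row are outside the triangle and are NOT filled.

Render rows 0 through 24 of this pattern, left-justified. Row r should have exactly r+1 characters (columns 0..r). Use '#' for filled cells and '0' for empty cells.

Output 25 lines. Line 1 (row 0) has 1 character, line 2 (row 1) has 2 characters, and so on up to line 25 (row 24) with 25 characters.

Answer: #
##
#0#
####
#000#
##00##
#0#0#0#
########
#0000000#
##000000##
#0#00000#0#
####0000####
#000#000#000#
##00##00##00##
#0#0#0#0#0#0#0#
################
#000000000000000#
##00000000000000##
#0#0000000000000#0#
####000000000000####
#000#00000000000#000#
##00##0000000000##00##
#0#0#0#000000000#0#0#0#
########00000000########
#0000000#0000000#0000000#

Derivation:
r0=0: #
r1=1: ##
r2=10: #0#
r3=11: ####
r4=100: #000#
r5=101: ##00##
r6=110: #0#0#0#
r7=111: ########
r8=1000: #0000000#
r9=1001: ##000000##
r10=1010: #0#00000#0#
r11=1011: ####0000####
r12=1100: #000#000#000#
r13=1101: ##00##00##00##
r14=1110: #0#0#0#0#0#0#0#
r15=1111: ################
r16=10000: #000000000000000#
r17=10001: ##00000000000000##
r18=10010: #0#0000000000000#0#
r19=10011: ####000000000000####
r20=10100: #000#00000000000#000#
r21=10101: ##00##0000000000##00##
r22=10110: #0#0#0#000000000#0#0#0#
r23=10111: ########00000000########
r24=11000: #0000000#0000000#0000000#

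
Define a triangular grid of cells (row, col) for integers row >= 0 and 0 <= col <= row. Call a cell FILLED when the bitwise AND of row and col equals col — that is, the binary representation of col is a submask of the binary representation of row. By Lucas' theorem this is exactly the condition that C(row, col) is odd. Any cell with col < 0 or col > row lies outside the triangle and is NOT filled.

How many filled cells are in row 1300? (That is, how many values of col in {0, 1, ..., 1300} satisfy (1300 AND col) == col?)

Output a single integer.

Answer: 16

Derivation:
1300 in binary = 10100010100
popcount(1300) = number of 1-bits in 10100010100 = 4
A col c satisfies (1300 AND c) == c iff every set bit of c is also set in 1300; each of the 4 set bits of 1300 can independently be on or off in c.
count = 2^4 = 16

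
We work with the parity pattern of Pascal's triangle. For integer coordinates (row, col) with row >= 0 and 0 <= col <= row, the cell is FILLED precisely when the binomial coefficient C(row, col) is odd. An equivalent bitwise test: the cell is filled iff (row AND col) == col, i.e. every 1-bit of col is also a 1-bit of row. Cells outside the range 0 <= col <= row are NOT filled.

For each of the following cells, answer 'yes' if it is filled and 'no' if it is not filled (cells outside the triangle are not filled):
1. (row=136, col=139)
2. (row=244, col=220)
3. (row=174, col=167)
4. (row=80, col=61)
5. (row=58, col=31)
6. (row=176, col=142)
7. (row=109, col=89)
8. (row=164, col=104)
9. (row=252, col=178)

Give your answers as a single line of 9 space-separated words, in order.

(136,139): col outside [0, 136] -> not filled
(244,220): row=0b11110100, col=0b11011100, row AND col = 0b11010100 = 212; 212 != 220 -> empty
(174,167): row=0b10101110, col=0b10100111, row AND col = 0b10100110 = 166; 166 != 167 -> empty
(80,61): row=0b1010000, col=0b111101, row AND col = 0b10000 = 16; 16 != 61 -> empty
(58,31): row=0b111010, col=0b11111, row AND col = 0b11010 = 26; 26 != 31 -> empty
(176,142): row=0b10110000, col=0b10001110, row AND col = 0b10000000 = 128; 128 != 142 -> empty
(109,89): row=0b1101101, col=0b1011001, row AND col = 0b1001001 = 73; 73 != 89 -> empty
(164,104): row=0b10100100, col=0b1101000, row AND col = 0b100000 = 32; 32 != 104 -> empty
(252,178): row=0b11111100, col=0b10110010, row AND col = 0b10110000 = 176; 176 != 178 -> empty

Answer: no no no no no no no no no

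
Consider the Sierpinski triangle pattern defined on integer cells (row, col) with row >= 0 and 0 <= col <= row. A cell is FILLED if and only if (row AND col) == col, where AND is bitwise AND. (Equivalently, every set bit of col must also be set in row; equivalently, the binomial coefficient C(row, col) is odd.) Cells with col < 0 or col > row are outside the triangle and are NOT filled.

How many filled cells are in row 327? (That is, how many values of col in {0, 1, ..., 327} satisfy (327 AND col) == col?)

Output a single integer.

Answer: 32

Derivation:
327 in binary = 101000111
popcount(327) = number of 1-bits in 101000111 = 5
A col c satisfies (327 AND c) == c iff every set bit of c is also set in 327; each of the 5 set bits of 327 can independently be on or off in c.
count = 2^5 = 32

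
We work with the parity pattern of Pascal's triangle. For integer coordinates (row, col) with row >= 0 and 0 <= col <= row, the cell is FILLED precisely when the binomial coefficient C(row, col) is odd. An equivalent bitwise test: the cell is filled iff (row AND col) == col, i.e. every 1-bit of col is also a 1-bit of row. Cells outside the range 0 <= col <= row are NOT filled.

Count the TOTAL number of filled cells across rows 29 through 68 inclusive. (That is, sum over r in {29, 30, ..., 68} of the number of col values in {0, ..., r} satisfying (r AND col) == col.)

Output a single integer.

r29=11101 pc4: +16 =16
r30=11110 pc4: +16 =32
r31=11111 pc5: +32 =64
r32=100000 pc1: +2 =66
r33=100001 pc2: +4 =70
r34=100010 pc2: +4 =74
r35=100011 pc3: +8 =82
r36=100100 pc2: +4 =86
r37=100101 pc3: +8 =94
r38=100110 pc3: +8 =102
r39=100111 pc4: +16 =118
r40=101000 pc2: +4 =122
r41=101001 pc3: +8 =130
r42=101010 pc3: +8 =138
r43=101011 pc4: +16 =154
r44=101100 pc3: +8 =162
r45=101101 pc4: +16 =178
r46=101110 pc4: +16 =194
r47=101111 pc5: +32 =226
r48=110000 pc2: +4 =230
r49=110001 pc3: +8 =238
r50=110010 pc3: +8 =246
r51=110011 pc4: +16 =262
r52=110100 pc3: +8 =270
r53=110101 pc4: +16 =286
r54=110110 pc4: +16 =302
r55=110111 pc5: +32 =334
r56=111000 pc3: +8 =342
r57=111001 pc4: +16 =358
r58=111010 pc4: +16 =374
r59=111011 pc5: +32 =406
r60=111100 pc4: +16 =422
r61=111101 pc5: +32 =454
r62=111110 pc5: +32 =486
r63=111111 pc6: +64 =550
r64=1000000 pc1: +2 =552
r65=1000001 pc2: +4 =556
r66=1000010 pc2: +4 =560
r67=1000011 pc3: +8 =568
r68=1000100 pc2: +4 =572

Answer: 572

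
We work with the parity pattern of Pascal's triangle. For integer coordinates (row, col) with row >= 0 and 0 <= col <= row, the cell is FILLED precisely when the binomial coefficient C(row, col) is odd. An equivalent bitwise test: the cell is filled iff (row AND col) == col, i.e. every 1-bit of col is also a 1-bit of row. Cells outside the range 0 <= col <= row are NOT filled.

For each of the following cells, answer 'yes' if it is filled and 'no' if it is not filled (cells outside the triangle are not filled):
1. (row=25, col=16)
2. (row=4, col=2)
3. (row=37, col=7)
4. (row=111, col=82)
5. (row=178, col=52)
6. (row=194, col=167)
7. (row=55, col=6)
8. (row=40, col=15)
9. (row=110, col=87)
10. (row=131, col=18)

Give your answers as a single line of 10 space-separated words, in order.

Answer: yes no no no no no yes no no no

Derivation:
(25,16): row=0b11001, col=0b10000, row AND col = 0b10000 = 16; 16 == 16 -> filled
(4,2): row=0b100, col=0b10, row AND col = 0b0 = 0; 0 != 2 -> empty
(37,7): row=0b100101, col=0b111, row AND col = 0b101 = 5; 5 != 7 -> empty
(111,82): row=0b1101111, col=0b1010010, row AND col = 0b1000010 = 66; 66 != 82 -> empty
(178,52): row=0b10110010, col=0b110100, row AND col = 0b110000 = 48; 48 != 52 -> empty
(194,167): row=0b11000010, col=0b10100111, row AND col = 0b10000010 = 130; 130 != 167 -> empty
(55,6): row=0b110111, col=0b110, row AND col = 0b110 = 6; 6 == 6 -> filled
(40,15): row=0b101000, col=0b1111, row AND col = 0b1000 = 8; 8 != 15 -> empty
(110,87): row=0b1101110, col=0b1010111, row AND col = 0b1000110 = 70; 70 != 87 -> empty
(131,18): row=0b10000011, col=0b10010, row AND col = 0b10 = 2; 2 != 18 -> empty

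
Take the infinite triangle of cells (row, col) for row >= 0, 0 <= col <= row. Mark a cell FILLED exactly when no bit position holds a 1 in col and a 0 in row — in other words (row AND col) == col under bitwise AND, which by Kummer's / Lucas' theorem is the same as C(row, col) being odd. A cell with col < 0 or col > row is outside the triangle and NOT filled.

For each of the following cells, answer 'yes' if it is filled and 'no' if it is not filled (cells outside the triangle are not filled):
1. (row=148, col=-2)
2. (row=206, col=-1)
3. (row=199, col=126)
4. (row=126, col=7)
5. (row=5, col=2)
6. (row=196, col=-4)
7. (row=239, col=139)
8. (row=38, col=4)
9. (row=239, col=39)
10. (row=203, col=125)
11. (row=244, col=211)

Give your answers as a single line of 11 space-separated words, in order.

(148,-2): col outside [0, 148] -> not filled
(206,-1): col outside [0, 206] -> not filled
(199,126): row=0b11000111, col=0b1111110, row AND col = 0b1000110 = 70; 70 != 126 -> empty
(126,7): row=0b1111110, col=0b111, row AND col = 0b110 = 6; 6 != 7 -> empty
(5,2): row=0b101, col=0b10, row AND col = 0b0 = 0; 0 != 2 -> empty
(196,-4): col outside [0, 196] -> not filled
(239,139): row=0b11101111, col=0b10001011, row AND col = 0b10001011 = 139; 139 == 139 -> filled
(38,4): row=0b100110, col=0b100, row AND col = 0b100 = 4; 4 == 4 -> filled
(239,39): row=0b11101111, col=0b100111, row AND col = 0b100111 = 39; 39 == 39 -> filled
(203,125): row=0b11001011, col=0b1111101, row AND col = 0b1001001 = 73; 73 != 125 -> empty
(244,211): row=0b11110100, col=0b11010011, row AND col = 0b11010000 = 208; 208 != 211 -> empty

Answer: no no no no no no yes yes yes no no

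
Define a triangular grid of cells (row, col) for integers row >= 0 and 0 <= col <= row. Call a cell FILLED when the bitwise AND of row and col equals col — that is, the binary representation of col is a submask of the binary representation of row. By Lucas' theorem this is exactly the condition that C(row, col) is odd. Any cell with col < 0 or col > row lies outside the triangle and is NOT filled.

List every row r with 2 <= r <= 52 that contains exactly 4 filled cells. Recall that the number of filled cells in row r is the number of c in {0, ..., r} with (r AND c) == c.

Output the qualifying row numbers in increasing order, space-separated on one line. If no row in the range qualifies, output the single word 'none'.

Answer: 3 5 6 9 10 12 17 18 20 24 33 34 36 40 48

Derivation:
Row r has 2^popcount(r) filled cells, so we need popcount(r) = log2(4) = 2.
Scan r = 2..52 and keep those with exactly 2 one-bits:
r=2=10 popcount=1 -> skip
r=3=11 popcount=2 -> KEEP
r=4=100 popcount=1 -> skip
r=5=101 popcount=2 -> KEEP
r=6=110 popcount=2 -> KEEP
r=7=111 popcount=3 -> skip
r=8=1000 popcount=1 -> skip
r=9=1001 popcount=2 -> KEEP
r=10=1010 popcount=2 -> KEEP
r=11=1011 popcount=3 -> skip
r=12=1100 popcount=2 -> KEEP
r=13=1101 popcount=3 -> skip
r=14=1110 popcount=3 -> skip
r=15=1111 popcount=4 -> skip
r=16=10000 popcount=1 -> skip
r=17=10001 popcount=2 -> KEEP
r=18=10010 popcount=2 -> KEEP
r=19=10011 popcount=3 -> skip
r=20=10100 popcount=2 -> KEEP
r=21=10101 popcount=3 -> skip
r=22=10110 popcount=3 -> skip
r=23=10111 popcount=4 -> skip
r=24=11000 popcount=2 -> KEEP
r=25=11001 popcount=3 -> skip
r=26=11010 popcount=3 -> skip
r=27=11011 popcount=4 -> skip
r=28=11100 popcount=3 -> skip
r=29=11101 popcount=4 -> skip
r=30=11110 popcount=4 -> skip
r=31=11111 popcount=5 -> skip
r=32=100000 popcount=1 -> skip
r=33=100001 popcount=2 -> KEEP
r=34=100010 popcount=2 -> KEEP
r=35=100011 popcount=3 -> skip
r=36=100100 popcount=2 -> KEEP
r=37=100101 popcount=3 -> skip
r=38=100110 popcount=3 -> skip
r=39=100111 popcount=4 -> skip
r=40=101000 popcount=2 -> KEEP
r=41=101001 popcount=3 -> skip
r=42=101010 popcount=3 -> skip
r=43=101011 popcount=4 -> skip
r=44=101100 popcount=3 -> skip
r=45=101101 popcount=4 -> skip
r=46=101110 popcount=4 -> skip
r=47=101111 popcount=5 -> skip
r=48=110000 popcount=2 -> KEEP
r=49=110001 popcount=3 -> skip
r=50=110010 popcount=3 -> skip
r=51=110011 popcount=4 -> skip
r=52=110100 popcount=3 -> skip
Kept rows: 3 5 6 9 10 12 17 18 20 24 33 34 36 40 48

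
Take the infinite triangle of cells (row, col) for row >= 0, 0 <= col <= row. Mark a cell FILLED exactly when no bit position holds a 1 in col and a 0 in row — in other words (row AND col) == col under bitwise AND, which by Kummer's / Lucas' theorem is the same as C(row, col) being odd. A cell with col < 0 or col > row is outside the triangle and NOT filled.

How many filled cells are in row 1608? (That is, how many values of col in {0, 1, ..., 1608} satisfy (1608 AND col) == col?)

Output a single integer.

1608 in binary = 11001001000
popcount(1608) = number of 1-bits in 11001001000 = 4
A col c satisfies (1608 AND c) == c iff every set bit of c is also set in 1608; each of the 4 set bits of 1608 can independently be on or off in c.
count = 2^4 = 16

Answer: 16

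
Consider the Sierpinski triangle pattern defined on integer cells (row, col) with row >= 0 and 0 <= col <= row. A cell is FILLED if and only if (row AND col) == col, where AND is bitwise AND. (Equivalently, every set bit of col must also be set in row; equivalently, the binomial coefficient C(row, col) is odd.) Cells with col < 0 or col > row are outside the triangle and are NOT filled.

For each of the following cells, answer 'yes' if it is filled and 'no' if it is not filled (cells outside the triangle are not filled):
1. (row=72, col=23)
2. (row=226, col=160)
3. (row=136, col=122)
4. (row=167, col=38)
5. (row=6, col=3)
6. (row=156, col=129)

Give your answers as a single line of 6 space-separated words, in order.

Answer: no yes no yes no no

Derivation:
(72,23): row=0b1001000, col=0b10111, row AND col = 0b0 = 0; 0 != 23 -> empty
(226,160): row=0b11100010, col=0b10100000, row AND col = 0b10100000 = 160; 160 == 160 -> filled
(136,122): row=0b10001000, col=0b1111010, row AND col = 0b1000 = 8; 8 != 122 -> empty
(167,38): row=0b10100111, col=0b100110, row AND col = 0b100110 = 38; 38 == 38 -> filled
(6,3): row=0b110, col=0b11, row AND col = 0b10 = 2; 2 != 3 -> empty
(156,129): row=0b10011100, col=0b10000001, row AND col = 0b10000000 = 128; 128 != 129 -> empty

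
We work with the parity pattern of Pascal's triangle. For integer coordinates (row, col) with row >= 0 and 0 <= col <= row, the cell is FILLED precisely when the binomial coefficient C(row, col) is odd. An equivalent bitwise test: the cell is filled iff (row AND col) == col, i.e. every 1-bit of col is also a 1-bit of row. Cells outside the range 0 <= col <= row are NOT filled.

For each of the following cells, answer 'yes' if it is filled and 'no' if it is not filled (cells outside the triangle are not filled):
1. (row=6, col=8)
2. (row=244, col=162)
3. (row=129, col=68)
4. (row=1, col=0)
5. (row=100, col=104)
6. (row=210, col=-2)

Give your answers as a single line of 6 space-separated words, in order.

Answer: no no no yes no no

Derivation:
(6,8): col outside [0, 6] -> not filled
(244,162): row=0b11110100, col=0b10100010, row AND col = 0b10100000 = 160; 160 != 162 -> empty
(129,68): row=0b10000001, col=0b1000100, row AND col = 0b0 = 0; 0 != 68 -> empty
(1,0): row=0b1, col=0b0, row AND col = 0b0 = 0; 0 == 0 -> filled
(100,104): col outside [0, 100] -> not filled
(210,-2): col outside [0, 210] -> not filled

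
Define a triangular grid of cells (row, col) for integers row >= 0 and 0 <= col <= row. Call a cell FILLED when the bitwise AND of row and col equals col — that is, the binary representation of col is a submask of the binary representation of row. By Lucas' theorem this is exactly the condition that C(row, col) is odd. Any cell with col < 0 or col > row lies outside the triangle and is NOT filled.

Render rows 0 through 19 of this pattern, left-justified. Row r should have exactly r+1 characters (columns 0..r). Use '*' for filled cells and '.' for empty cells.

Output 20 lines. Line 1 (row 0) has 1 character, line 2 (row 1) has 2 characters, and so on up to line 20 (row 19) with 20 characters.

Answer: *
**
*.*
****
*...*
**..**
*.*.*.*
********
*.......*
**......**
*.*.....*.*
****....****
*...*...*...*
**..**..**..**
*.*.*.*.*.*.*.*
****************
*...............*
**..............**
*.*.............*.*
****............****

Derivation:
r0=0: *
r1=1: **
r2=10: *.*
r3=11: ****
r4=100: *...*
r5=101: **..**
r6=110: *.*.*.*
r7=111: ********
r8=1000: *.......*
r9=1001: **......**
r10=1010: *.*.....*.*
r11=1011: ****....****
r12=1100: *...*...*...*
r13=1101: **..**..**..**
r14=1110: *.*.*.*.*.*.*.*
r15=1111: ****************
r16=10000: *...............*
r17=10001: **..............**
r18=10010: *.*.............*.*
r19=10011: ****............****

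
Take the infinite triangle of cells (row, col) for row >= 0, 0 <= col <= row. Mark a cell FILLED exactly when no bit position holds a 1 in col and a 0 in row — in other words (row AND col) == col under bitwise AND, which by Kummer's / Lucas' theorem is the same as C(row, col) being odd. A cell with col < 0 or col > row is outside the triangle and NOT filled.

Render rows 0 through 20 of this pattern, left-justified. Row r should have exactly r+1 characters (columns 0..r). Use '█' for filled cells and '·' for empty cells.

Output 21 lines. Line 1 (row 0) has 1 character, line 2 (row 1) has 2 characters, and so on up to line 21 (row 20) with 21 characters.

r0=0: █
r1=1: ██
r2=10: █·█
r3=11: ████
r4=100: █···█
r5=101: ██··██
r6=110: █·█·█·█
r7=111: ████████
r8=1000: █·······█
r9=1001: ██······██
r10=1010: █·█·····█·█
r11=1011: ████····████
r12=1100: █···█···█···█
r13=1101: ██··██··██··██
r14=1110: █·█·█·█·█·█·█·█
r15=1111: ████████████████
r16=10000: █···············█
r17=10001: ██··············██
r18=10010: █·█·············█·█
r19=10011: ████············████
r20=10100: █···█···········█···█

Answer: █
██
█·█
████
█···█
██··██
█·█·█·█
████████
█·······█
██······██
█·█·····█·█
████····████
█···█···█···█
██··██··██··██
█·█·█·█·█·█·█·█
████████████████
█···············█
██··············██
█·█·············█·█
████············████
█···█···········█···█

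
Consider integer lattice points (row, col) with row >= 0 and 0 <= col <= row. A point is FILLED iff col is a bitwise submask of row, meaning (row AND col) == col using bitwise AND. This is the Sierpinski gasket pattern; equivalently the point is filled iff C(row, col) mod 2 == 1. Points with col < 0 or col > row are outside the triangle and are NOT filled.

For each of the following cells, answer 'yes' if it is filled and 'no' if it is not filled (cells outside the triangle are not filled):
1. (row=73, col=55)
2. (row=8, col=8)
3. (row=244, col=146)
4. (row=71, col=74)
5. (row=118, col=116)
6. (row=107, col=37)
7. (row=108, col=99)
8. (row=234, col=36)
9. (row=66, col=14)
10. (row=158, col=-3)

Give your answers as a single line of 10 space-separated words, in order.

(73,55): row=0b1001001, col=0b110111, row AND col = 0b1 = 1; 1 != 55 -> empty
(8,8): row=0b1000, col=0b1000, row AND col = 0b1000 = 8; 8 == 8 -> filled
(244,146): row=0b11110100, col=0b10010010, row AND col = 0b10010000 = 144; 144 != 146 -> empty
(71,74): col outside [0, 71] -> not filled
(118,116): row=0b1110110, col=0b1110100, row AND col = 0b1110100 = 116; 116 == 116 -> filled
(107,37): row=0b1101011, col=0b100101, row AND col = 0b100001 = 33; 33 != 37 -> empty
(108,99): row=0b1101100, col=0b1100011, row AND col = 0b1100000 = 96; 96 != 99 -> empty
(234,36): row=0b11101010, col=0b100100, row AND col = 0b100000 = 32; 32 != 36 -> empty
(66,14): row=0b1000010, col=0b1110, row AND col = 0b10 = 2; 2 != 14 -> empty
(158,-3): col outside [0, 158] -> not filled

Answer: no yes no no yes no no no no no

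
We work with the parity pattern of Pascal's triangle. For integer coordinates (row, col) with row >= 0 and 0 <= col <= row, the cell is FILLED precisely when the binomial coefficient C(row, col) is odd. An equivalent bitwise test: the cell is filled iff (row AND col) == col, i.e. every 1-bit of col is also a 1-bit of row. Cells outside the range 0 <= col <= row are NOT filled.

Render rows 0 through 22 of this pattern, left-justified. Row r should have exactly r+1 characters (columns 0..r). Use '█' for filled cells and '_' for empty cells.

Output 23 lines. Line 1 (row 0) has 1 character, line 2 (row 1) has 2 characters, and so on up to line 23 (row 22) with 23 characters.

Answer: █
██
█_█
████
█___█
██__██
█_█_█_█
████████
█_______█
██______██
█_█_____█_█
████____████
█___█___█___█
██__██__██__██
█_█_█_█_█_█_█_█
████████████████
█_______________█
██______________██
█_█_____________█_█
████____________████
█___█___________█___█
██__██__________██__██
█_█_█_█_________█_█_█_█

Derivation:
r0=0: █
r1=1: ██
r2=10: █_█
r3=11: ████
r4=100: █___█
r5=101: ██__██
r6=110: █_█_█_█
r7=111: ████████
r8=1000: █_______█
r9=1001: ██______██
r10=1010: █_█_____█_█
r11=1011: ████____████
r12=1100: █___█___█___█
r13=1101: ██__██__██__██
r14=1110: █_█_█_█_█_█_█_█
r15=1111: ████████████████
r16=10000: █_______________█
r17=10001: ██______________██
r18=10010: █_█_____________█_█
r19=10011: ████____________████
r20=10100: █___█___________█___█
r21=10101: ██__██__________██__██
r22=10110: █_█_█_█_________█_█_█_█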